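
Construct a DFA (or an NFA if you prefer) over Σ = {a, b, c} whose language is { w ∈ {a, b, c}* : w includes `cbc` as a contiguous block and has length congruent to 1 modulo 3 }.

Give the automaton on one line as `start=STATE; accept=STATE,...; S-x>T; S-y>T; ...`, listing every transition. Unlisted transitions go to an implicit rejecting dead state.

start=s0; accept=s10; s0-a>s1; s0-b>s1; s0-c>s2; s1-a>s3; s1-b>s3; s1-c>s4; s2-a>s3; s2-b>s5; s2-c>s4; s3-a>s0; s3-b>s0; s3-c>s6; s4-a>s0; s4-b>s7; s4-c>s6; s5-a>s0; s5-b>s0; s5-c>s8; s6-a>s1; s6-b>s9; s6-c>s2; s7-a>s1; s7-b>s1; s7-c>s10; s8-a>s10; s8-b>s10; s8-c>s10; s9-a>s3; s9-b>s3; s9-c>s11; s10-a>s11; s10-b>s11; s10-c>s11; s11-a>s8; s11-b>s8; s11-c>s8

Handle the two conditions separately and then intersect. The first has 4 states tracking whether and how much of `cbc` has been seen; the second has 3 states tracking the input length modulo 3. A product state is a pair (one from each), accepting exactly when both do.
12 states suffice.
          a    b    c  
>  s0     s1   s1   s2 
   s1     s3   s3   s4 
   s2     s3   s5   s4 
   s3     s0   s0   s6 
   s4     s0   s7   s6 
   s5     s0   s0   s8 
   s6     s1   s9   s2 
   s7     s1   s1  s10 
   s8    s10  s10  s10 
   s9     s3   s3  s11 
 * s10   s11  s11  s11 
   s11    s8   s8   s8 
(> = start, * = accepting)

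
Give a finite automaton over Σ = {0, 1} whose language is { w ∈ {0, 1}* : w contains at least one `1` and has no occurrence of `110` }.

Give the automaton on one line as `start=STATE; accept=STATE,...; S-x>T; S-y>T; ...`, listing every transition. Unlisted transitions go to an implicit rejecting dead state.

Handle the two conditions separately and then intersect. One (3 states) tracks the count of `1`s, saturating at 2; the other (4 states) tracks partial matches of the forbidden pattern `110`. Each combined state is a pair, one component from each; accept when both components accept. Equivalent product states are then merged.
        0   1  
>  S0   S0  S1 
 * S1   S2  S3 
 * S2   S2  S1 
 * S3   S4  S3 
   S4   S4  S4 
(> = start, * = accepting)

start=S0; accept=S1,S2,S3; S0-0>S0; S0-1>S1; S1-0>S2; S1-1>S3; S2-0>S2; S2-1>S1; S3-0>S4; S3-1>S3; S4-0>S4; S4-1>S4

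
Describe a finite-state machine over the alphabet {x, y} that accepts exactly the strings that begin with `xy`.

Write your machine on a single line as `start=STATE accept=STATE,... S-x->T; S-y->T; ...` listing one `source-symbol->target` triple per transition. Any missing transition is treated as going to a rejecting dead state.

Walk along `xy` while the input agrees: from S0 take `x` to S1, and so on. Any deviation drops to the rejecting sink S3. Once S2 is reached the prefix is confirmed and every continuation is accepted.
With 4 states:
        x   y  
>  S0   S1  S3 
   S1   S3  S2 
 * S2   S2  S2 
   S3   S3  S3 
(> = start, * = accepting)

start=S0; accept=S2; S0-x->S1; S0-y->S3; S1-x->S3; S1-y->S2; S2-x->S2; S2-y->S2; S3-x->S3; S3-y->S3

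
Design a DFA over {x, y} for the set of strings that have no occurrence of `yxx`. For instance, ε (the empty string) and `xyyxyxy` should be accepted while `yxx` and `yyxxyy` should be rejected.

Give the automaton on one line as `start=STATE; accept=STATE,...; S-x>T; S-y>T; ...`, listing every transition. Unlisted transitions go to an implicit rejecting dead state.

Track partial matches of the forbidden pattern `yxx`. State D is a dead state reached once `yxx` has occurred; every other state accepts. A means no part of `yxx` is currently matched.
A 4-state machine:
       x  y 
>* A   A  B 
 * B   C  B 
 * C   D  B 
   D   D  D 
(> = start, * = accepting)

start=A; accept=A,B,C; A-x>A; A-y>B; B-x>C; B-y>B; C-x>D; C-y>B; D-x>D; D-y>D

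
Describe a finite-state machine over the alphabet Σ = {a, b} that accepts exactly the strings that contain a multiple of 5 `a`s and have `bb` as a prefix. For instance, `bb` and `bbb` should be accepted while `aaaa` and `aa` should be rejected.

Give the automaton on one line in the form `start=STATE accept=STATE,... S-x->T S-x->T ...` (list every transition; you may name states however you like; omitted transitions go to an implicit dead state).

Run two small machines in parallel and take their product. The first has 5 states tracking the count of `a`s modulo 5; the second has 4 states tracking whether the input so far still matches the prefix `bb`. A product state is a pair (one from each), accepting exactly when both do.
With 12 states:
          a    b  
>  s0     s1   s2 
   s1     s3   s1 
   s2     s1   s4 
   s3     s5   s3 
 * s4     s6   s4 
   s5     s7   s5 
   s6     s8   s6 
   s7     s9   s7 
   s8    s10   s8 
   s9     s1   s9 
   s10   s11  s10 
   s11    s4  s11 
(> = start, * = accepting)

start=s0 accept=s4 s0-a->s1 s0-b->s2 s1-a->s3 s1-b->s1 s2-a->s1 s2-b->s4 s3-a->s5 s3-b->s3 s4-a->s6 s4-b->s4 s5-a->s7 s5-b->s5 s6-a->s8 s6-b->s6 s7-a->s9 s7-b->s7 s8-a->s10 s8-b->s8 s9-a->s1 s9-b->s9 s10-a->s11 s10-b->s10 s11-a->s4 s11-b->s11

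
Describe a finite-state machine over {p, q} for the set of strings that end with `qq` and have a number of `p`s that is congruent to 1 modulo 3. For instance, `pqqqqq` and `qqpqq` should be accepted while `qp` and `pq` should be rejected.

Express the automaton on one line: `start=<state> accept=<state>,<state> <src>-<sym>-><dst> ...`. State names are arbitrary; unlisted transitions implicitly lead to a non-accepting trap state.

start=s0 accept=s4 s0-p->s1 s0-q->s0 s1-p->s2 s1-q->s3 s2-p->s0 s2-q->s2 s3-p->s2 s3-q->s4 s4-p->s2 s4-q->s4

Handle the two conditions separately and then intersect. The first has 3 states tracking how much of the suffix `qq` has currently been matched; the second has 3 states tracking the count of `p`s modulo 3. A product state is a pair (one from each), accepting exactly when both do. Minimizing collapses redundant product states.
5 states suffice.
        p   q  
>  s0   s1  s0 
   s1   s2  s3 
   s2   s0  s2 
   s3   s2  s4 
 * s4   s2  s4 
(> = start, * = accepting)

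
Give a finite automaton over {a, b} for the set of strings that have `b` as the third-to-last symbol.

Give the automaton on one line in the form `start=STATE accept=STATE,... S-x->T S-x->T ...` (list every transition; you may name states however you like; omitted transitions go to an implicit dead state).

Because acceptance depends on a position counted from the end, the machine has to buffer the most recent 3 symbols. Make each state the string of the last up-to-3 symbols read; on input `x` shift the window left and append `x`. Accept when the buffered window has length 3 and begins with `b`.
A 15-state machine:
          a    b  
>  S0     S1   S2 
   S1     S3   S4 
   S2     S5   S6 
   S3     S7   S8 
   S4     S9  S10 
   S5    S11  S12 
   S6    S13  S14 
   S7     S7   S8 
   S8     S9  S10 
   S9    S11  S12 
   S10   S13  S14 
 * S11    S7   S8 
 * S12    S9  S10 
 * S13   S11  S12 
 * S14   S13  S14 
(> = start, * = accepting)

start=S0 accept=S11,S12,S13,S14 S0-a->S1 S0-b->S2 S1-a->S3 S1-b->S4 S2-a->S5 S2-b->S6 S3-a->S7 S3-b->S8 S4-a->S9 S4-b->S10 S5-a->S11 S5-b->S12 S6-a->S13 S6-b->S14 S7-a->S7 S7-b->S8 S8-a->S9 S8-b->S10 S9-a->S11 S9-b->S12 S10-a->S13 S10-b->S14 S11-a->S7 S11-b->S8 S12-a->S9 S12-b->S10 S13-a->S11 S13-b->S12 S14-a->S13 S14-b->S14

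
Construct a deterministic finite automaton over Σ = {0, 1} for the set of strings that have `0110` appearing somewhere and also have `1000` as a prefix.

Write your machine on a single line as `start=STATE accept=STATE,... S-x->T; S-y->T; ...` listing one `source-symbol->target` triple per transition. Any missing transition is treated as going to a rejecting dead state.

start=q0; accept=q12; q0-0->q1; q0-1->q2; q1-0->q1; q1-1->q3; q2-0->q4; q2-1->q5; q3-0->q1; q3-1->q6; q4-0->q7; q4-1->q3; q5-0->q1; q5-1->q5; q6-0->q8; q6-1->q5; q7-0->q9; q7-1->q3; q8-0->q8; q8-1->q8; q9-0->q9; q9-1->q10; q10-0->q9; q10-1->q11; q11-0->q12; q11-1->q13; q12-0->q12; q12-1->q12; q13-0->q9; q13-1->q13

Handle the two conditions separately and then intersect. One (5 states) tracks whether and how much of `0110` has been seen; the other (6 states) tracks whether the input so far still matches the prefix `1000`. Each combined state is a pair, one component from each; accept when both components accept.
A 14-state machine:
          0    1  
>  q0     q1   q2 
   q1     q1   q3 
   q2     q4   q5 
   q3     q1   q6 
   q4     q7   q3 
   q5     q1   q5 
   q6     q8   q5 
   q7     q9   q3 
   q8     q8   q8 
   q9     q9  q10 
   q10    q9  q11 
   q11   q12  q13 
 * q12   q12  q12 
   q13    q9  q13 
(> = start, * = accepting)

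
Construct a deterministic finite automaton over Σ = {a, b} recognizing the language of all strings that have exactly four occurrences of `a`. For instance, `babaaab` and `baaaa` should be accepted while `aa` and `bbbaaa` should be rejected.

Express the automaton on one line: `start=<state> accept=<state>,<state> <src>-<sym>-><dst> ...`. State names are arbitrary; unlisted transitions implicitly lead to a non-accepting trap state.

start=s0 accept=s4 s0-a->s1 s0-b->s0 s1-a->s2 s1-b->s1 s2-a->s3 s2-b->s2 s3-a->s4 s3-b->s3 s4-a->s5 s4-b->s4 s5-a->s5 s5-b->s5

Count `a`s, saturating at 5: states s0 through s4 mean 0 through 4 `a`s seen; s5 means more than 4. Each `a` increments (capped at s5); other symbols loop. Accept from {s4}.
With 6 states:
        a   b  
>  s0   s1  s0 
   s1   s2  s1 
   s2   s3  s2 
   s3   s4  s3 
 * s4   s5  s4 
   s5   s5  s5 
(> = start, * = accepting)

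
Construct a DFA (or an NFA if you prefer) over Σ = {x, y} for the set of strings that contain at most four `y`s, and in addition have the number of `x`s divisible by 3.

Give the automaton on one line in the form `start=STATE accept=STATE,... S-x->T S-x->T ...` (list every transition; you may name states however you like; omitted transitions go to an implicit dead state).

start=q0 accept=q0,q2,q5,q8,q11 q0-x->q1 q0-y->q2 q1-x->q3 q1-y->q4 q2-x->q4 q2-y->q5 q3-x->q0 q3-y->q6 q4-x->q6 q4-y->q7 q5-x->q7 q5-y->q8 q6-x->q2 q6-y->q9 q7-x->q9 q7-y->q10 q8-x->q10 q8-y->q11 q9-x->q5 q9-y->q12 q10-x->q12 q10-y->q13 q11-x->q13 q11-y->q14 q12-x->q8 q12-y->q15 q13-x->q15 q13-y->q14 q14-x->q14 q14-y->q14 q15-x->q11 q15-y->q14

Run two small machines in parallel and take their product. One (6 states) tracks the count of `y`s, saturating at 5; the other (3 states) tracks the count of `x`s modulo 3. Each combined state is a pair, one component from each; accept when both components accept. After merging equivalent states the machine shrinks.
          x    y  
>* q0     q1   q2 
   q1     q3   q4 
 * q2     q4   q5 
   q3     q0   q6 
   q4     q6   q7 
 * q5     q7   q8 
   q6     q2   q9 
   q7     q9  q10 
 * q8    q10  q11 
   q9     q5  q12 
   q10   q12  q13 
 * q11   q13  q14 
   q12    q8  q15 
   q13   q15  q14 
   q14   q14  q14 
   q15   q11  q14 
(> = start, * = accepting)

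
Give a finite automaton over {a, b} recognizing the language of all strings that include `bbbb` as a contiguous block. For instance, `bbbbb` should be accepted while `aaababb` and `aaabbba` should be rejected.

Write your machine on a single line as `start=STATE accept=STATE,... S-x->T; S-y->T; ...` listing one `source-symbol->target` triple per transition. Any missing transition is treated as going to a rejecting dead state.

States q0..q3 record the length of the longest prefix of `bbbb` that matches the current input suffix. Reaching q4 means `bbbb` has been seen, and we stay there forever. Accept from q4.
A 5-state machine:
        a   b  
>  q0   q0  q1 
   q1   q0  q2 
   q2   q0  q3 
   q3   q0  q4 
 * q4   q4  q4 
(> = start, * = accepting)

start=q0; accept=q4; q0-a->q0; q0-b->q1; q1-a->q0; q1-b->q2; q2-a->q0; q2-b->q3; q3-a->q0; q3-b->q4; q4-a->q4; q4-b->q4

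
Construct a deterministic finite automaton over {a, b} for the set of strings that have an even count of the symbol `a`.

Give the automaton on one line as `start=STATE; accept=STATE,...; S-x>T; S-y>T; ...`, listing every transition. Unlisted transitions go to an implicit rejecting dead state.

The only thing that matters is how many `a`s have appeared, reduced mod 2. Use one state per residue: S0 for 0, …, S1 for 1. Reading `a` moves to the next residue; anything else stays put. S0 is accepting.
2 states suffice.
        a   b  
>* S0   S1  S0 
   S1   S0  S1 
(> = start, * = accepting)

start=S0; accept=S0; S0-a>S1; S0-b>S0; S1-a>S0; S1-b>S1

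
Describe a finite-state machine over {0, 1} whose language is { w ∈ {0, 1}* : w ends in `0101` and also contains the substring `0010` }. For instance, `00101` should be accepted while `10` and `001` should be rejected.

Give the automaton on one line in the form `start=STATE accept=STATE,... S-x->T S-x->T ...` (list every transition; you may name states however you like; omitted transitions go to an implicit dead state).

Handle the two conditions separately and then intersect. The first has 5 states tracking how much of the suffix `0101` has currently been matched; the second has 5 states tracking whether and how much of `0010` has been seen. A product state is a pair (one from each), accepting exactly when both do. Equivalent product states are then merged.
        0   1  
>  q0   q1  q0 
   q1   q2  q0 
   q2   q2  q3 
   q3   q4  q0 
   q4   q5  q6 
   q5   q5  q7 
 * q6   q4  q8 
   q7   q4  q8 
   q8   q5  q8 
(> = start, * = accepting)

start=q0 accept=q6 q0-0->q1 q0-1->q0 q1-0->q2 q1-1->q0 q2-0->q2 q2-1->q3 q3-0->q4 q3-1->q0 q4-0->q5 q4-1->q6 q5-0->q5 q5-1->q7 q6-0->q4 q6-1->q8 q7-0->q4 q7-1->q8 q8-0->q5 q8-1->q8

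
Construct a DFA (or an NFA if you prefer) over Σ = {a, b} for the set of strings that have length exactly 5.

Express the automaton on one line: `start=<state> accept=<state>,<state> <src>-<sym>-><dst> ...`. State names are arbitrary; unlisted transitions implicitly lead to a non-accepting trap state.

start=q0 accept=q5 q0-a->q1 q0-b->q1 q1-a->q2 q1-b->q2 q2-a->q3 q2-b->q3 q3-a->q4 q3-b->q4 q4-a->q5 q4-b->q5 q5-a->q6 q5-b->q6 q6-a->q6 q6-b->q6

Count input length up to 6: every symbol moves from q0 toward q6, which means 'more than 5' and absorbs. Accept from {q5}.
        a   b  
>  q0   q1  q1 
   q1   q2  q2 
   q2   q3  q3 
   q3   q4  q4 
   q4   q5  q5 
 * q5   q6  q6 
   q6   q6  q6 
(> = start, * = accepting)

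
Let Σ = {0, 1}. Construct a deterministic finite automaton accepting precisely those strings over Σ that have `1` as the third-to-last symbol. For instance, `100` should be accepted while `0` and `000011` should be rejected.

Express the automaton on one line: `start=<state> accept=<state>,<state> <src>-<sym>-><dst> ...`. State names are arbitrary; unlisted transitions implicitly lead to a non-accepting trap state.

A DFA must remember the last 3 symbols (since which symbol is third-to-last isn't known until the input ends). Use one state per possible window of the last ≤3 symbols; accept from those whose window starts with `1`.
15 states suffice.
          0    1  
>  S0     S1   S2 
   S1     S3   S4 
   S2     S5   S6 
   S3     S7   S8 
   S4     S9  S10 
   S5    S11  S12 
   S6    S13  S14 
   S7     S7   S8 
   S8     S9  S10 
   S9    S11  S12 
   S10   S13  S14 
 * S11    S7   S8 
 * S12    S9  S10 
 * S13   S11  S12 
 * S14   S13  S14 
(> = start, * = accepting)

start=S0 accept=S11,S12,S13,S14 S0-0->S1 S0-1->S2 S1-0->S3 S1-1->S4 S2-0->S5 S2-1->S6 S3-0->S7 S3-1->S8 S4-0->S9 S4-1->S10 S5-0->S11 S5-1->S12 S6-0->S13 S6-1->S14 S7-0->S7 S7-1->S8 S8-0->S9 S8-1->S10 S9-0->S11 S9-1->S12 S10-0->S13 S10-1->S14 S11-0->S7 S11-1->S8 S12-0->S9 S12-1->S10 S13-0->S11 S13-1->S12 S14-0->S13 S14-1->S14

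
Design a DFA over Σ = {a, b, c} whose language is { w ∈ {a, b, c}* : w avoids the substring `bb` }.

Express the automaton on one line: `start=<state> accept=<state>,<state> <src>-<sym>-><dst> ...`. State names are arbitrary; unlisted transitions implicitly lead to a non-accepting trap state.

Track partial matches of the forbidden pattern `bb`. State S2 is a dead state reached once `bb` has occurred; every other state accepts. S0 means no part of `bb` is currently matched.
A 3-state machine:
        a   b   c  
>* S0   S0  S1  S0 
 * S1   S0  S2  S0 
   S2   S2  S2  S2 
(> = start, * = accepting)

start=S0 accept=S0,S1 S0-a->S0 S0-b->S1 S0-c->S0 S1-a->S0 S1-b->S2 S1-c->S0 S2-a->S2 S2-b->S2 S2-c->S2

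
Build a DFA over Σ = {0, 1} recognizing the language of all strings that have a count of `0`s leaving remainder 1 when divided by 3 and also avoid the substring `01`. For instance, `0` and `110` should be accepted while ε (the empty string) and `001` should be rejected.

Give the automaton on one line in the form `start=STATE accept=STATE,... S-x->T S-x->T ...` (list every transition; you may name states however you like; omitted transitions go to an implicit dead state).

Run two small machines in parallel and take their product. One (3 states) tracks the count of `0`s modulo 3; the other (3 states) tracks partial matches of the forbidden pattern `01`. Each combined state is a pair, one component from each; accept when both components accept. After merging equivalent states the machine shrinks.
       0  1 
>  A   B  A 
 * B   C  D 
   C   E  D 
   D   D  D 
   E   B  D 
(> = start, * = accepting)

start=A accept=B A-0->B A-1->A B-0->C B-1->D C-0->E C-1->D D-0->D D-1->D E-0->B E-1->D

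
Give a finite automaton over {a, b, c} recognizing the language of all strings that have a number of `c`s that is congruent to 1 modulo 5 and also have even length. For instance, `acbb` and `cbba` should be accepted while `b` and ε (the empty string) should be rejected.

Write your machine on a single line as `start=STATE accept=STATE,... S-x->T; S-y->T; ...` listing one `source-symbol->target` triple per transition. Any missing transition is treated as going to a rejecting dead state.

start=q0; accept=q3; q0-a->q1; q0-b->q1; q0-c->q2; q1-a->q0; q1-b->q0; q1-c->q3; q2-a->q3; q2-b->q3; q2-c->q4; q3-a->q2; q3-b->q2; q3-c->q5; q4-a->q5; q4-b->q5; q4-c->q6; q5-a->q4; q5-b->q4; q5-c->q7; q6-a->q7; q6-b->q7; q6-c->q8; q7-a->q6; q7-b->q6; q7-c->q9; q8-a->q9; q8-b->q9; q8-c->q1; q9-a->q8; q9-b->q8; q9-c->q0

Build one automaton per condition and run them in lockstep. One (5 states) tracks the count of `c`s modulo 5; the other (2 states) tracks the input length modulo 2. Each combined state is a pair, one component from each; accept when both components accept.
With 10 states:
        a   b   c  
>  q0   q1  q1  q2 
   q1   q0  q0  q3 
   q2   q3  q3  q4 
 * q3   q2  q2  q5 
   q4   q5  q5  q6 
   q5   q4  q4  q7 
   q6   q7  q7  q8 
   q7   q6  q6  q9 
   q8   q9  q9  q1 
   q9   q8  q8  q0 
(> = start, * = accepting)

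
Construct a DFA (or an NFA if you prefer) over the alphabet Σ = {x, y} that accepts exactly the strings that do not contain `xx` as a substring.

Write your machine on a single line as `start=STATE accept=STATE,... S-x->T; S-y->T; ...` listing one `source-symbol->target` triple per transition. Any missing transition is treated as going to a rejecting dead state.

start=q0; accept=q0,q1; q0-x->q1; q0-y->q0; q1-x->q2; q1-y->q0; q2-x->q2; q2-y->q2

Track partial matches of the forbidden pattern `xx`. State q2 is a dead state reached once `xx` has occurred; every other state accepts. q0 means no part of `xx` is currently matched.
A 3-state machine:
        x   y  
>* q0   q1  q0 
 * q1   q2  q0 
   q2   q2  q2 
(> = start, * = accepting)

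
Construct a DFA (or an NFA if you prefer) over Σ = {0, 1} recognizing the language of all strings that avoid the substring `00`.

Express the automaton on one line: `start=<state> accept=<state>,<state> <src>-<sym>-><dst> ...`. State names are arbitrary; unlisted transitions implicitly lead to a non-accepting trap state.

This is the complement of 'contains `00`'. Use the same substring-matching states — q0 through q2 holding how much of `00` has just been matched — but flip the accepting set: everything except the trap q2 accepts.
With 3 states:
        0   1  
>* q0   q1  q0 
 * q1   q2  q0 
   q2   q2  q2 
(> = start, * = accepting)

start=q0 accept=q0,q1 q0-0->q1 q0-1->q0 q1-0->q2 q1-1->q0 q2-0->q2 q2-1->q2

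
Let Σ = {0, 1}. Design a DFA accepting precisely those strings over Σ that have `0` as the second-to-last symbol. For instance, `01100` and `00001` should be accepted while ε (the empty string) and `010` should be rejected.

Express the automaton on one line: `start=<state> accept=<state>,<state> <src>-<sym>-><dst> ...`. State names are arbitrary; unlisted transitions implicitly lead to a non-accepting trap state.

start=s0 accept=s3,s4 s0-0->s1 s0-1->s2 s1-0->s3 s1-1->s4 s2-0->s5 s2-1->s6 s3-0->s3 s3-1->s4 s4-0->s5 s4-1->s6 s5-0->s3 s5-1->s4 s6-0->s5 s6-1->s6

A DFA must remember the last 2 symbols (since which symbol is second-to-last isn't known until the input ends). Use one state per possible window of the last ≤2 symbols; accept from those whose window starts with `0`.
A 7-state machine:
        0   1  
>  s0   s1  s2 
   s1   s3  s4 
   s2   s5  s6 
 * s3   s3  s4 
 * s4   s5  s6 
   s5   s3  s4 
   s6   s5  s6 
(> = start, * = accepting)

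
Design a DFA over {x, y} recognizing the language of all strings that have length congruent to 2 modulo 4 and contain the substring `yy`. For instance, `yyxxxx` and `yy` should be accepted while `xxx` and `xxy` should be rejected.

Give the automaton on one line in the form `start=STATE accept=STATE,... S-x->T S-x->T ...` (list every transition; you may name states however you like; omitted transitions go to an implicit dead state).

start=S0 accept=S5 S0-x->S1 S0-y->S2 S1-x->S3 S1-y->S4 S2-x->S3 S2-y->S5 S3-x->S6 S3-y->S7 S4-x->S6 S4-y->S8 S5-x->S8 S5-y->S8 S6-x->S0 S6-y->S9 S7-x->S0 S7-y->S10 S8-x->S10 S8-y->S10 S9-x->S1 S9-y->S11 S10-x->S11 S10-y->S11 S11-x->S5 S11-y->S5

Handle the two conditions separately and then intersect. One (4 states) tracks the input length modulo 4; the other (3 states) tracks whether and how much of `yy` has been seen. Each combined state is a pair, one component from each; accept when both components accept.
A 12-state machine:
          x    y  
>  S0     S1   S2 
   S1     S3   S4 
   S2     S3   S5 
   S3     S6   S7 
   S4     S6   S8 
 * S5     S8   S8 
   S6     S0   S9 
   S7     S0  S10 
   S8    S10  S10 
   S9     S1  S11 
   S10   S11  S11 
   S11    S5   S5 
(> = start, * = accepting)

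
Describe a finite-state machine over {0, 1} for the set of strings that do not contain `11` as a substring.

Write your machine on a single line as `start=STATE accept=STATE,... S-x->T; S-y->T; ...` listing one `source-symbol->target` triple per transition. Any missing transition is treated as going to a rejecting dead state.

start=q0; accept=q0,q1; q0-0->q0; q0-1->q1; q1-0->q0; q1-1->q2; q2-0->q2; q2-1->q2

Track partial matches of the forbidden pattern `11`. State q2 is a dead state reached once `11` has occurred; every other state accepts. q0 means no part of `11` is currently matched.
3 states suffice.
        0   1  
>* q0   q0  q1 
 * q1   q0  q2 
   q2   q2  q2 
(> = start, * = accepting)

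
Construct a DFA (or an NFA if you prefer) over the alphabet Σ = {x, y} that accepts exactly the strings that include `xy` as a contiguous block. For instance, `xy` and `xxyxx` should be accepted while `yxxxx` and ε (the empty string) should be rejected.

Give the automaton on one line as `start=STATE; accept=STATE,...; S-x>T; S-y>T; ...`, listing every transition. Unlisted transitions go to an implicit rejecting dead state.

start=A; accept=C; A-x>B; A-y>A; B-x>B; B-y>C; C-x>C; C-y>C

States A..B record the length of the longest prefix of `xy` that matches the current input suffix. Reaching C means `xy` has been seen, and we stay there forever. Accept from C.
With 3 states:
       x  y 
>  A   B  A 
   B   B  C 
 * C   C  C 
(> = start, * = accepting)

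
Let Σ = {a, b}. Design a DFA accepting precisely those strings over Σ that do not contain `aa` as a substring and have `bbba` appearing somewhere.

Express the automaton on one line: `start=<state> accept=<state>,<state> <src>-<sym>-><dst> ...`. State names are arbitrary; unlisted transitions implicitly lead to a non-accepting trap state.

start=q0 accept=q6,q7 q0-a->q1 q0-b->q2 q1-a->q3 q1-b->q2 q2-a->q1 q2-b->q4 q3-a->q3 q3-b->q3 q4-a->q1 q4-b->q5 q5-a->q6 q5-b->q5 q6-a->q3 q6-b->q7 q7-a->q6 q7-b->q7

Run two small machines in parallel and take their product. One (3 states) tracks partial matches of the forbidden pattern `aa`; the other (5 states) tracks whether and how much of `bbba` has been seen. Each combined state is a pair, one component from each; accept when both components accept. Equivalent product states are then merged.
With 8 states:
        a   b  
>  q0   q1  q2 
   q1   q3  q2 
   q2   q1  q4 
   q3   q3  q3 
   q4   q1  q5 
   q5   q6  q5 
 * q6   q3  q7 
 * q7   q6  q7 
(> = start, * = accepting)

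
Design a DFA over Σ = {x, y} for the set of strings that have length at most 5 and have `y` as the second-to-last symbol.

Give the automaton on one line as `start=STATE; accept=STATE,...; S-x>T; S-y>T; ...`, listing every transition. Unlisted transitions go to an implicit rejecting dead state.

start=q0; accept=q5,q6,q9,q10,q13,q14; q0-x>q1; q0-y>q2; q1-x>q3; q1-y>q4; q2-x>q5; q2-y>q6; q3-x>q7; q3-y>q8; q4-x>q9; q4-y>q10; q5-x>q7; q5-y>q8; q6-x>q9; q6-y>q10; q7-x>q11; q7-y>q12; q8-x>q13; q8-y>q14; q9-x>q11; q9-y>q12; q10-x>q13; q10-y>q14; q11-x>q11; q11-y>q11; q12-x>q13; q12-y>q13; q13-x>q11; q13-y>q11; q14-x>q13; q14-y>q13

Handle the two conditions separately and then intersect. One (7 states) tracks the input length, saturating at 6; the other (7 states) tracks the last 2 symbols read. Each combined state is a pair, one component from each; accept when both components accept. Equivalent product states are then merged.
          x    y  
>  q0     q1   q2 
   q1     q3   q4 
   q2     q5   q6 
   q3     q7   q8 
   q4     q9  q10 
 * q5     q7   q8 
 * q6     q9  q10 
   q7    q11  q12 
   q8    q13  q14 
 * q9    q11  q12 
 * q10   q13  q14 
   q11   q11  q11 
   q12   q13  q13 
 * q13   q11  q11 
 * q14   q13  q13 
(> = start, * = accepting)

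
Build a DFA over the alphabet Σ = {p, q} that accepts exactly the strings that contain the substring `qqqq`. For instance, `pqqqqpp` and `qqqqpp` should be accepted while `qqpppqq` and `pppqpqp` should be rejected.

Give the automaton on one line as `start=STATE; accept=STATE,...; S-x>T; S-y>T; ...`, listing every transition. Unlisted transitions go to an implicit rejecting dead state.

Track how much of `qqqq` has been matched so far: state A is no progress, E is the absorbing accept state reached once `qqqq` has occurred. Intermediate states record partial matches; on a mismatch, fall back to the longest reusable overlap.
A 5-state machine:
       p  q 
>  A   A  B 
   B   A  C 
   C   A  D 
   D   A  E 
 * E   E  E 
(> = start, * = accepting)

start=A; accept=E; A-p>A; A-q>B; B-p>A; B-q>C; C-p>A; C-q>D; D-p>A; D-q>E; E-p>E; E-q>E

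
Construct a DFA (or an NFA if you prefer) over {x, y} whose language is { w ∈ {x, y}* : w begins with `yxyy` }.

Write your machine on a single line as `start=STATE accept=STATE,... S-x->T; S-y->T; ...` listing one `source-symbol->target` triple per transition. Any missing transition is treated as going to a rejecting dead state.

start=q0; accept=q4; q0-x->q5; q0-y->q1; q1-x->q2; q1-y->q5; q2-x->q5; q2-y->q3; q3-x->q5; q3-y->q4; q4-x->q4; q4-y->q4; q5-x->q5; q5-y->q5

Walk along `yxyy` while the input agrees: from q0 take `y` to q1, and so on. Any deviation drops to the rejecting sink q5. Once q4 is reached the prefix is confirmed and every continuation is accepted.
A 6-state machine:
        x   y  
>  q0   q5  q1 
   q1   q2  q5 
   q2   q5  q3 
   q3   q5  q4 
 * q4   q4  q4 
   q5   q5  q5 
(> = start, * = accepting)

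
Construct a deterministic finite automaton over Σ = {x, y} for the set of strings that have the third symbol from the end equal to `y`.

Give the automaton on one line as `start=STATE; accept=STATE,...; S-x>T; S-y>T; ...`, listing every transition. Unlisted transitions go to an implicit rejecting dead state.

A DFA must remember the last 3 symbols (since which symbol is third-to-last isn't known until the input ends). Use one state per possible window of the last ≤3 symbols; accept from those whose window starts with `y`.
          x    y  
>  S0     S1   S2 
   S1     S3   S4 
   S2     S5   S6 
   S3     S7   S8 
   S4     S9  S10 
   S5    S11  S12 
   S6    S13  S14 
   S7     S7   S8 
   S8     S9  S10 
   S9    S11  S12 
   S10   S13  S14 
 * S11    S7   S8 
 * S12    S9  S10 
 * S13   S11  S12 
 * S14   S13  S14 
(> = start, * = accepting)

start=S0; accept=S11,S12,S13,S14; S0-x>S1; S0-y>S2; S1-x>S3; S1-y>S4; S2-x>S5; S2-y>S6; S3-x>S7; S3-y>S8; S4-x>S9; S4-y>S10; S5-x>S11; S5-y>S12; S6-x>S13; S6-y>S14; S7-x>S7; S7-y>S8; S8-x>S9; S8-y>S10; S9-x>S11; S9-y>S12; S10-x>S13; S10-y>S14; S11-x>S7; S11-y>S8; S12-x>S9; S12-y>S10; S13-x>S11; S13-y>S12; S14-x>S13; S14-y>S14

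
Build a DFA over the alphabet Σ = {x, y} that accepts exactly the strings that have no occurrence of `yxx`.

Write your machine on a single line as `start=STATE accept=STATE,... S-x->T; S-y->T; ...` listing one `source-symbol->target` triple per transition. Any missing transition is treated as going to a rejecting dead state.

start=s0; accept=s0,s1,s2; s0-x->s0; s0-y->s1; s1-x->s2; s1-y->s1; s2-x->s3; s2-y->s1; s3-x->s3; s3-y->s3

This is the complement of 'contains `yxx`'. Use the same substring-matching states — s0 through s3 holding how much of `yxx` has just been matched — but flip the accepting set: everything except the trap s3 accepts.
With 4 states:
        x   y  
>* s0   s0  s1 
 * s1   s2  s1 
 * s2   s3  s1 
   s3   s3  s3 
(> = start, * = accepting)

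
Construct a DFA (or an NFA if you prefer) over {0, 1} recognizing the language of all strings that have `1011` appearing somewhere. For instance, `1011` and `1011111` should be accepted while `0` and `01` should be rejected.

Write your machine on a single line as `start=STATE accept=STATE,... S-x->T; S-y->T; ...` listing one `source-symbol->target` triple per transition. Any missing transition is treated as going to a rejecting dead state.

States A..D record the length of the longest prefix of `1011` that matches the current input suffix. Reaching E means `1011` has been seen, and we stay there forever. Accept from E.
With 5 states:
       0  1 
>  A   A  B 
   B   C  B 
   C   A  D 
   D   C  E 
 * E   E  E 
(> = start, * = accepting)

start=A; accept=E; A-0->A; A-1->B; B-0->C; B-1->B; C-0->A; C-1->D; D-0->C; D-1->E; E-0->E; E-1->E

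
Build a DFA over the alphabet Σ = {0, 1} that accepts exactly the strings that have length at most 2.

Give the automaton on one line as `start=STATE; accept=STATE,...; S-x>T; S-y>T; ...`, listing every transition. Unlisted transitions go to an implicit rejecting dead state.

start=q0; accept=q0,q1,q2; q0-0>q1; q0-1>q1; q1-0>q2; q1-1>q2; q2-0>q3; q2-1>q3; q3-0>q3; q3-1>q3

We only need to distinguish lengths 0, 1, …, 2, and '>2'. Chain q0 → q1 → q2 → q3 on every symbol, with q3 looping. Accepting states: {q0, q1, q2}.
4 states suffice.
        0   1  
>* q0   q1  q1 
 * q1   q2  q2 
 * q2   q3  q3 
   q3   q3  q3 
(> = start, * = accepting)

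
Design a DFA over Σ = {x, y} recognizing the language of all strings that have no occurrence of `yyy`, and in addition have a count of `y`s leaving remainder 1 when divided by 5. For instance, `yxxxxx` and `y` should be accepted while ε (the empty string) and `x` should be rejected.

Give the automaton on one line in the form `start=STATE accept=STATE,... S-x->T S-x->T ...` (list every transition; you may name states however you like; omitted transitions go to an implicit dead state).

start=q0 accept=q1,q2,q15 q0-x->q0 q0-y->q1 q1-x->q2 q1-y->q3 q2-x->q2 q2-y->q4 q3-x->q5 q3-y->q6 q4-x->q5 q4-y->q7 q5-x->q5 q5-y->q8 q6-x->q6 q6-y->q6 q7-x->q9 q7-y->q6 q8-x->q9 q8-y->q10 q9-x->q9 q9-y->q11 q10-x->q12 q10-y->q6 q11-x->q12 q11-y->q13 q12-x->q12 q12-y->q14 q13-x->q0 q13-y->q6 q14-x->q0 q14-y->q15 q15-x->q2 q15-y->q6

Handle the two conditions separately and then intersect. One (4 states) tracks partial matches of the forbidden pattern `yyy`; the other (5 states) tracks the count of `y`s modulo 5. Each combined state is a pair, one component from each; accept when both components accept. Minimizing collapses redundant product states.
A 16-state machine:
          x    y  
>  q0     q0   q1 
 * q1     q2   q3 
 * q2     q2   q4 
   q3     q5   q6 
   q4     q5   q7 
   q5     q5   q8 
   q6     q6   q6 
   q7     q9   q6 
   q8     q9  q10 
   q9     q9  q11 
   q10   q12   q6 
   q11   q12  q13 
   q12   q12  q14 
   q13    q0   q6 
   q14    q0  q15 
 * q15    q2   q6 
(> = start, * = accepting)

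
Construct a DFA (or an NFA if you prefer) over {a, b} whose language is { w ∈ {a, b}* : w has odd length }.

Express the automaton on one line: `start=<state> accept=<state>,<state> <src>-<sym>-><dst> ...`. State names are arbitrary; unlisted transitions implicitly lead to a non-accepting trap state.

start=q0 accept=q1 q0-a->q1 q0-b->q1 q1-a->q0 q1-b->q0

Count input length modulo 2: every symbol advances one step around the cycle q0 → q1 → q0. Accept at q1.
With 2 states:
        a   b  
>  q0   q1  q1 
 * q1   q0  q0 
(> = start, * = accepting)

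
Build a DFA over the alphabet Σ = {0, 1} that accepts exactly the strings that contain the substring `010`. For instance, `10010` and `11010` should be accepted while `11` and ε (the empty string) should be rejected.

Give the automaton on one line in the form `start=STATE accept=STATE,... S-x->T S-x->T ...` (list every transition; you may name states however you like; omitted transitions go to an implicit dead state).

start=q0 accept=q3 q0-0->q1 q0-1->q0 q1-0->q1 q1-1->q2 q2-0->q3 q2-1->q0 q3-0->q3 q3-1->q3

Track how much of `010` has been matched so far: state q0 is no progress, q3 is the absorbing accept state reached once `010` has occurred. Intermediate states record partial matches; on a mismatch, fall back to the longest reusable overlap.
A 4-state machine:
        0   1  
>  q0   q1  q0 
   q1   q1  q2 
   q2   q3  q0 
 * q3   q3  q3 
(> = start, * = accepting)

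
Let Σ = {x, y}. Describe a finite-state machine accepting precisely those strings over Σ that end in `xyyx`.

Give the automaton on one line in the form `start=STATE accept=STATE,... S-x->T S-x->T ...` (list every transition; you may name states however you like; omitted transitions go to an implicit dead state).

start=S0 accept=S4 S0-x->S1 S0-y->S0 S1-x->S1 S1-y->S2 S2-x->S1 S2-y->S3 S3-x->S4 S3-y->S0 S4-x->S1 S4-y->S2

Let each state record the length of the longest suffix of the input read so far that is also a prefix of `xyyx`. S1 means the last symbol is `x`; S2 means the last 2 symbols are `xy`; S3 means the last 3 symbols are `xyy`; S4 means the last 4 symbols are `xyyx`. Accept only at S4, where the string currently ends in `xyyx`.
        x   y  
>  S0   S1  S0 
   S1   S1  S2 
   S2   S1  S3 
   S3   S4  S0 
 * S4   S1  S2 
(> = start, * = accepting)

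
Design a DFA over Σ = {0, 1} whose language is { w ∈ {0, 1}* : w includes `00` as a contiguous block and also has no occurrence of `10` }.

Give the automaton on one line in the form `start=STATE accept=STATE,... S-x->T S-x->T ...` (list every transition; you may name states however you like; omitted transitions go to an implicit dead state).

Handle the two conditions separately and then intersect. One (3 states) tracks whether and how much of `00` has been seen; the other (3 states) tracks partial matches of the forbidden pattern `10`. Each combined state is a pair, one component from each; accept when both components accept.
An 8-state machine:
       0  1 
>  A   B  C 
   B   D  C 
   C   E  C 
 * D   D  F 
   E   G  H 
 * F   G  F 
   G   G  G 
   H   E  H 
(> = start, * = accepting)

start=A accept=D,F A-0->B A-1->C B-0->D B-1->C C-0->E C-1->C D-0->D D-1->F E-0->G E-1->H F-0->G F-1->F G-0->G G-1->G H-0->E H-1->H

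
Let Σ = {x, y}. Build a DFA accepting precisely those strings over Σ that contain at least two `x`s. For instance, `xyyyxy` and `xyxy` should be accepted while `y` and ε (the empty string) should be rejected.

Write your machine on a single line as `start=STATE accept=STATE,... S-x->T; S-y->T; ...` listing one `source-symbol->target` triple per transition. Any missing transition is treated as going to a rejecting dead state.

Count `x`s, saturating at 3: states s0 through s2 mean 0 through 2 `x`s seen; s3 means more than 2. Each `x` increments (capped at s3); other symbols loop. Accept from {s2, s3}.
        x   y  
>  s0   s1  s0 
   s1   s2  s1 
 * s2   s3  s2 
 * s3   s3  s3 
(> = start, * = accepting)

start=s0; accept=s2,s3; s0-x->s1; s0-y->s0; s1-x->s2; s1-y->s1; s2-x->s3; s2-y->s2; s3-x->s3; s3-y->s3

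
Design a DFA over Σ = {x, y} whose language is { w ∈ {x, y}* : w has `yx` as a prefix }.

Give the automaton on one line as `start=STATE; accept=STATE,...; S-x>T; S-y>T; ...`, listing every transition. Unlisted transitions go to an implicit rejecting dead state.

start=A; accept=C; A-x>D; A-y>B; B-x>C; B-y>D; C-x>C; C-y>C; D-x>D; D-y>D

Check the first 2 symbols one by one: A through B record how many have matched `yx` so far; any wrong symbol goes to the dead state D. After all 2 match we enter the accepting sink C.
4 states suffice.
       x  y 
>  A   D  B 
   B   C  D 
 * C   C  C 
   D   D  D 
(> = start, * = accepting)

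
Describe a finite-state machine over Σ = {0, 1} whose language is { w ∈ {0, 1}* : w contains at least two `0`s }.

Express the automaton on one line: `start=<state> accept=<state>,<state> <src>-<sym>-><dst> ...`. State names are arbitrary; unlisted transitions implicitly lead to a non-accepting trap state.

Count `0`s, saturating at 3: states s0 through s2 mean 0 through 2 `0`s seen; s3 means more than 2. Each `0` increments (capped at s3); other symbols loop. Accept from {s2, s3}.
        0   1  
>  s0   s1  s0 
   s1   s2  s1 
 * s2   s3  s2 
 * s3   s3  s3 
(> = start, * = accepting)

start=s0 accept=s2,s3 s0-0->s1 s0-1->s0 s1-0->s2 s1-1->s1 s2-0->s3 s2-1->s2 s3-0->s3 s3-1->s3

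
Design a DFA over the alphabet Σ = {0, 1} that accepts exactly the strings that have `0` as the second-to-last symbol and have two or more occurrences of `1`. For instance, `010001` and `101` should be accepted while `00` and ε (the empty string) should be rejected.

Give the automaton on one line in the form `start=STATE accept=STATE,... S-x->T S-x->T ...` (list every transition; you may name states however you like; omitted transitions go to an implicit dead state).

start=q0 accept=q8,q11,q12,q14 q0-0->q1 q0-1->q2 q1-0->q3 q1-1->q4 q2-0->q5 q2-1->q6 q3-0->q3 q3-1->q4 q4-0->q5 q4-1->q6 q5-0->q7 q5-1->q8 q6-0->q9 q6-1->q10 q7-0->q7 q7-1->q8 q8-0->q9 q8-1->q10 q9-0->q11 q9-1->q12 q10-0->q13 q10-1->q10 q11-0->q11 q11-1->q12 q12-0->q13 q12-1->q10 q13-0->q14 q13-1->q12 q14-0->q14 q14-1->q12

Run two small machines in parallel and take their product. One (7 states) tracks the last 2 symbols read; the other (4 states) tracks the count of `1`s, saturating at 3. Each combined state is a pair, one component from each; accept when both components accept.
A 15-state machine:
          0    1  
>  q0     q1   q2 
   q1     q3   q4 
   q2     q5   q6 
   q3     q3   q4 
   q4     q5   q6 
   q5     q7   q8 
   q6     q9  q10 
   q7     q7   q8 
 * q8     q9  q10 
   q9    q11  q12 
   q10   q13  q10 
 * q11   q11  q12 
 * q12   q13  q10 
   q13   q14  q12 
 * q14   q14  q12 
(> = start, * = accepting)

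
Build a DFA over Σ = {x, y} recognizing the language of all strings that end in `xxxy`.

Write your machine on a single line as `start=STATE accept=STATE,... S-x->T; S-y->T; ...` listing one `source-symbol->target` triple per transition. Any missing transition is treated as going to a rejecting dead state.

Remember how much of `xxxy` the current input suffix matches. State A means no match yet; B means the last symbol is `x`; C means the last 2 symbols are `xx`; D means the last 3 symbols are `xxx`; E means the last 4 symbols are `xxxy`. Only E accepts. On a mismatch, fall back to the longest proper suffix that is still a prefix of `xxxy`.
       x  y 
>  A   B  A 
   B   C  A 
   C   D  A 
   D   D  E 
 * E   B  A 
(> = start, * = accepting)

start=A; accept=E; A-x->B; A-y->A; B-x->C; B-y->A; C-x->D; C-y->A; D-x->D; D-y->E; E-x->B; E-y->A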